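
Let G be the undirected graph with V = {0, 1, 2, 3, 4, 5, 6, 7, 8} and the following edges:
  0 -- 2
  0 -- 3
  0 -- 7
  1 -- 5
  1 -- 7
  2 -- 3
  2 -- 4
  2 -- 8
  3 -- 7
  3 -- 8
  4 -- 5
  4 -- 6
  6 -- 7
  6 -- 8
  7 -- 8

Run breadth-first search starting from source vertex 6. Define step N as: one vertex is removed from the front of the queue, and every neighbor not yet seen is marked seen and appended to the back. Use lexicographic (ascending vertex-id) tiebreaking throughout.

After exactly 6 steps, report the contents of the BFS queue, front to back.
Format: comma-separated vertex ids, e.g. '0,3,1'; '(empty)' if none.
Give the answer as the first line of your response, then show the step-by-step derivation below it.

0,1,3

step 1: dequeue 6; queue=[4,7,8]; order=6
step 2: dequeue 4; queue=[7,8,2,5]; order=6,4
step 3: dequeue 7; queue=[8,2,5,0,1,3]; order=6,4,7
step 4: dequeue 8; queue=[2,5,0,1,3]; order=6,4,7,8
step 5: dequeue 2; queue=[5,0,1,3]; order=6,4,7,8,2
step 6: dequeue 5; queue=[0,1,3]; order=6,4,7,8,2,5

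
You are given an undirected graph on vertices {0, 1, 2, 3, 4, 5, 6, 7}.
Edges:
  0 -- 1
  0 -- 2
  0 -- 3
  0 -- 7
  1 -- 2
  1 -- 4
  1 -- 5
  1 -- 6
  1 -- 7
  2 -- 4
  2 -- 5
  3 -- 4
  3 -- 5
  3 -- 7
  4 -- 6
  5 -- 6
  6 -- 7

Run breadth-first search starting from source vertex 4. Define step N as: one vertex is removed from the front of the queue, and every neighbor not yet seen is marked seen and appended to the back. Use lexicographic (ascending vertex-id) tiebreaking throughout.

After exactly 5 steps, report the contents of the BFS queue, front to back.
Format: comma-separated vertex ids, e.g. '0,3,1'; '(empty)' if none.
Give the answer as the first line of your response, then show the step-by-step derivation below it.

0,5,7

step 1: dequeue 4; queue=[1,2,3,6]; order=4
step 2: dequeue 1; queue=[2,3,6,0,5,7]; order=4,1
step 3: dequeue 2; queue=[3,6,0,5,7]; order=4,1,2
step 4: dequeue 3; queue=[6,0,5,7]; order=4,1,2,3
step 5: dequeue 6; queue=[0,5,7]; order=4,1,2,3,6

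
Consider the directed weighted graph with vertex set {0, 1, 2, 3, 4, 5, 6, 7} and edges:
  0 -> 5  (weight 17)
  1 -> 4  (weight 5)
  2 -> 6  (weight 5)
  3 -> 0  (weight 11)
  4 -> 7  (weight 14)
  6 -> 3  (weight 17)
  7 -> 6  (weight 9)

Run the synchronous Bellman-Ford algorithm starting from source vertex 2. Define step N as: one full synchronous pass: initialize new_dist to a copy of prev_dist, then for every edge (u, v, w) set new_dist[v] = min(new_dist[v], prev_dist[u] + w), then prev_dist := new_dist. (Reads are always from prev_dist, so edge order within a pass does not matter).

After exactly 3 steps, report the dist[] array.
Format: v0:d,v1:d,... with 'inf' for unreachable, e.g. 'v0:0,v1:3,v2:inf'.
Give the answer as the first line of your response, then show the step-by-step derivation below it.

v0:33,v1:inf,v2:0,v3:22,v4:inf,v5:inf,v6:5,v7:inf

step 1: dist = v0:inf,v1:inf,v2:0,v3:inf,v4:inf,v5:inf,v6:5,v7:inf
step 2: dist = v0:inf,v1:inf,v2:0,v3:22,v4:inf,v5:inf,v6:5,v7:inf
step 3: dist = v0:33,v1:inf,v2:0,v3:22,v4:inf,v5:inf,v6:5,v7:inf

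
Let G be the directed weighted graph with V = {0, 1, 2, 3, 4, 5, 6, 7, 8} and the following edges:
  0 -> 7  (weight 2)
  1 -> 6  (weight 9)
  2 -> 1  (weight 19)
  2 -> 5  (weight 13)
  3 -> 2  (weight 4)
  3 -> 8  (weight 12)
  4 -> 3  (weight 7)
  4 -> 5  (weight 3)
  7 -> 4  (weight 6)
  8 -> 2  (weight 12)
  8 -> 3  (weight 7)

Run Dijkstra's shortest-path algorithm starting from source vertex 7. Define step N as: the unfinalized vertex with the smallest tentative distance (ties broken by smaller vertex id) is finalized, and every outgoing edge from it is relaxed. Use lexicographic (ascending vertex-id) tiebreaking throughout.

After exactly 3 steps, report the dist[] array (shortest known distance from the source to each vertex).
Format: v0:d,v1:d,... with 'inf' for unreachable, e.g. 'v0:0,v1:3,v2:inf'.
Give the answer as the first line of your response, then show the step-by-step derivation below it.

v0:inf,v1:inf,v2:inf,v3:13,v4:6,v5:9,v6:inf,v7:0,v8:inf

step 1: dist = v0:inf,v1:inf,v2:inf,v3:inf,v4:6,v5:inf,v6:inf,v7:0,v8:inf
step 2: dist = v0:inf,v1:inf,v2:inf,v3:13,v4:6,v5:9,v6:inf,v7:0,v8:inf
step 3: dist = v0:inf,v1:inf,v2:inf,v3:13,v4:6,v5:9,v6:inf,v7:0,v8:inf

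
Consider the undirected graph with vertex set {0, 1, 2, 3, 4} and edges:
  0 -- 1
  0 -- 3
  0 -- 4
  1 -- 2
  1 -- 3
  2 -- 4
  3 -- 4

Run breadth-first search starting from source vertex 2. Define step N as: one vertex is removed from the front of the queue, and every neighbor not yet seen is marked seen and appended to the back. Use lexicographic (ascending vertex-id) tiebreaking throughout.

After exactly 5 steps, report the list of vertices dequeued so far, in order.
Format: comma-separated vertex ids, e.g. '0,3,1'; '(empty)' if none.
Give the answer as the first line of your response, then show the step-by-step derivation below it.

2,1,4,0,3

step 1: dequeue 2; queue=[1,4]; order=2
step 2: dequeue 1; queue=[4,0,3]; order=2,1
step 3: dequeue 4; queue=[0,3]; order=2,1,4
step 4: dequeue 0; queue=[3]; order=2,1,4,0
step 5: dequeue 3; queue=[(empty)]; order=2,1,4,0,3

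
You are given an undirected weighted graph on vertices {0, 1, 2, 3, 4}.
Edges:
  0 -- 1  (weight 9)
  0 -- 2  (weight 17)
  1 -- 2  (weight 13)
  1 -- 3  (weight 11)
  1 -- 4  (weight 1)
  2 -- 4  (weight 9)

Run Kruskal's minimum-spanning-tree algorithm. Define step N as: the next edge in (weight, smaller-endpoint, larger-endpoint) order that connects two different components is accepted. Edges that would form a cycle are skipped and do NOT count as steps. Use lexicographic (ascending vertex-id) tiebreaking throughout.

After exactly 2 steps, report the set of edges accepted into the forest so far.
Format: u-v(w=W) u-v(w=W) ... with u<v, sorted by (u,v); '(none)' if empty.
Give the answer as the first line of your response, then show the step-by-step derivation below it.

0-1(w=9) 1-4(w=1)

step 1: add edge 1-4 (w=1); MST = {1-4(w=1)}
step 2: add edge 0-1 (w=9); MST = {0-1(w=9) 1-4(w=1)}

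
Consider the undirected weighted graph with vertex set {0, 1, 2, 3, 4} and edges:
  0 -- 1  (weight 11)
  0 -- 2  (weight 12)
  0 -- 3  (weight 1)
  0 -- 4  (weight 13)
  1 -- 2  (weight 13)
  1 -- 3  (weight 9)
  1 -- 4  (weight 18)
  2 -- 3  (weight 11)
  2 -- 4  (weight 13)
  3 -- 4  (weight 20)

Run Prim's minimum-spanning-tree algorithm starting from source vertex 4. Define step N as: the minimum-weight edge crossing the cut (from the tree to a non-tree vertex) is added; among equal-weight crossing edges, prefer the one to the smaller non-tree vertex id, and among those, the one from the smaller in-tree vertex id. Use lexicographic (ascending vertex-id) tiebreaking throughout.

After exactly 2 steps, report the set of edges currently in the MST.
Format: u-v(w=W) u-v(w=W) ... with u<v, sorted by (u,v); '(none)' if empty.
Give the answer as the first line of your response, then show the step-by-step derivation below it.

0-3(w=1) 0-4(w=13)

step 1: add edge 0-4 (w=13); MST = {0-4(w=13)}
step 2: add edge 0-3 (w=1); MST = {0-3(w=1) 0-4(w=13)}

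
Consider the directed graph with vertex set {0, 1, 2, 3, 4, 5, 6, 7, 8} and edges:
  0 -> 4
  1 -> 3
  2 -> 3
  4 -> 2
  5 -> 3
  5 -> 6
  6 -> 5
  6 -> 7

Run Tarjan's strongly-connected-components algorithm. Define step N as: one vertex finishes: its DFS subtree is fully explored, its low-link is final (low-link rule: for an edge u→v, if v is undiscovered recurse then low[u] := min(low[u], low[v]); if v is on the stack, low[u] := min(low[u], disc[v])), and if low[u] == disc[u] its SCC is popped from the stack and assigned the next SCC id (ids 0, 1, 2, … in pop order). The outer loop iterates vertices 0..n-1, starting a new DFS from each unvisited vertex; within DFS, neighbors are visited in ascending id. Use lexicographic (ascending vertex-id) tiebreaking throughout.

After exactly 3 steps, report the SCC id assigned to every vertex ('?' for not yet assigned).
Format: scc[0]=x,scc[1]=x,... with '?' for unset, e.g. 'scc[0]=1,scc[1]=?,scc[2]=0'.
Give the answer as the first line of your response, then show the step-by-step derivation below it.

scc[0]=?,scc[1]=?,scc[2]=1,scc[3]=0,scc[4]=2,scc[5]=?,scc[6]=?,scc[7]=?,scc[8]=?

step 1: low=(low[0]=0,low[1]=?,low[2]=2,low[3]=3,low[4]=1,low[5]=?,low[6]=?,low[7]=?,low[8]=?); scc=(scc[0]=?,scc[1]=?,scc[2]=?,scc[3]=0,scc[4]=?,scc[5]=?,scc[6]=?,scc[7]=?,scc[8]=?)
step 2: low=(low[0]=0,low[1]=?,low[2]=2,low[3]=3,low[4]=1,low[5]=?,low[6]=?,low[7]=?,low[8]=?); scc=(scc[0]=?,scc[1]=?,scc[2]=1,scc[3]=0,scc[4]=?,scc[5]=?,scc[6]=?,scc[7]=?,scc[8]=?)
step 3: low=(low[0]=0,low[1]=?,low[2]=2,low[3]=3,low[4]=1,low[5]=?,low[6]=?,low[7]=?,low[8]=?); scc=(scc[0]=?,scc[1]=?,scc[2]=1,scc[3]=0,scc[4]=2,scc[5]=?,scc[6]=?,scc[7]=?,scc[8]=?)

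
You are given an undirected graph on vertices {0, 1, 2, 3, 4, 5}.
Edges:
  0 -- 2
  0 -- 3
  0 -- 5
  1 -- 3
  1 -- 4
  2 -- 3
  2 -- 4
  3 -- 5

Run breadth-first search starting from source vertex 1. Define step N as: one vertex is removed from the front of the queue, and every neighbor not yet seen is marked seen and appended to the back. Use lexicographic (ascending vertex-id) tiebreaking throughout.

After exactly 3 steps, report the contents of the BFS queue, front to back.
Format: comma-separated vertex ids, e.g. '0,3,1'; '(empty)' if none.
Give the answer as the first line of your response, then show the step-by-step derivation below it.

0,2,5

step 1: dequeue 1; queue=[3,4]; order=1
step 2: dequeue 3; queue=[4,0,2,5]; order=1,3
step 3: dequeue 4; queue=[0,2,5]; order=1,3,4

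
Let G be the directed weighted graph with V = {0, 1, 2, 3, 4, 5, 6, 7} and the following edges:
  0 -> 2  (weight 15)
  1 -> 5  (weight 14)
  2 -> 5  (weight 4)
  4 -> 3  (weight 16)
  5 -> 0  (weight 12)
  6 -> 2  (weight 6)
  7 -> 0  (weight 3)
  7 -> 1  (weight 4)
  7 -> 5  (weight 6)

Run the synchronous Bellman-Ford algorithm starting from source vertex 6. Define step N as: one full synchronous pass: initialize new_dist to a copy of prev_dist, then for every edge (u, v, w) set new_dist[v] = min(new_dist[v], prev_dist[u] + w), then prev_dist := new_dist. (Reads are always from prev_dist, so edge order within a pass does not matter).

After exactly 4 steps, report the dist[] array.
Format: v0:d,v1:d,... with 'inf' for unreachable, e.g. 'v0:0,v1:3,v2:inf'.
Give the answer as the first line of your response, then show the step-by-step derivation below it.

v0:22,v1:inf,v2:6,v3:inf,v4:inf,v5:10,v6:0,v7:inf

step 1: dist = v0:inf,v1:inf,v2:6,v3:inf,v4:inf,v5:inf,v6:0,v7:inf
step 2: dist = v0:inf,v1:inf,v2:6,v3:inf,v4:inf,v5:10,v6:0,v7:inf
step 3: dist = v0:22,v1:inf,v2:6,v3:inf,v4:inf,v5:10,v6:0,v7:inf
step 4: dist = v0:22,v1:inf,v2:6,v3:inf,v4:inf,v5:10,v6:0,v7:inf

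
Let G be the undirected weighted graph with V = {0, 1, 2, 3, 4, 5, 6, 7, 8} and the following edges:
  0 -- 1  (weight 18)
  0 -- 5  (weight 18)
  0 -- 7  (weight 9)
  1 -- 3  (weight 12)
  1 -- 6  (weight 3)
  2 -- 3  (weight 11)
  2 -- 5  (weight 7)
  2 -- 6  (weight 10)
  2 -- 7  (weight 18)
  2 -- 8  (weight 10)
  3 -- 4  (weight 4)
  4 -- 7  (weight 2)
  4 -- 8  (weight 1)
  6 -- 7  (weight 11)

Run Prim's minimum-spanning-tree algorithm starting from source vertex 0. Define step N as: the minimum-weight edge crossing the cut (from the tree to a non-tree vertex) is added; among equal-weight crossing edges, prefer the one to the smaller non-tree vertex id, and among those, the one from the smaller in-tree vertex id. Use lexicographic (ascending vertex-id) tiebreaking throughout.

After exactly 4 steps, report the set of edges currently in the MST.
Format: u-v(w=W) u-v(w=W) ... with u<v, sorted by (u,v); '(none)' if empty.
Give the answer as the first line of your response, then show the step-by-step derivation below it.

0-7(w=9) 3-4(w=4) 4-7(w=2) 4-8(w=1)

step 1: add edge 0-7 (w=9); MST = {0-7(w=9)}
step 2: add edge 4-7 (w=2); MST = {0-7(w=9) 4-7(w=2)}
step 3: add edge 4-8 (w=1); MST = {0-7(w=9) 4-7(w=2) 4-8(w=1)}
step 4: add edge 3-4 (w=4); MST = {0-7(w=9) 3-4(w=4) 4-7(w=2) 4-8(w=1)}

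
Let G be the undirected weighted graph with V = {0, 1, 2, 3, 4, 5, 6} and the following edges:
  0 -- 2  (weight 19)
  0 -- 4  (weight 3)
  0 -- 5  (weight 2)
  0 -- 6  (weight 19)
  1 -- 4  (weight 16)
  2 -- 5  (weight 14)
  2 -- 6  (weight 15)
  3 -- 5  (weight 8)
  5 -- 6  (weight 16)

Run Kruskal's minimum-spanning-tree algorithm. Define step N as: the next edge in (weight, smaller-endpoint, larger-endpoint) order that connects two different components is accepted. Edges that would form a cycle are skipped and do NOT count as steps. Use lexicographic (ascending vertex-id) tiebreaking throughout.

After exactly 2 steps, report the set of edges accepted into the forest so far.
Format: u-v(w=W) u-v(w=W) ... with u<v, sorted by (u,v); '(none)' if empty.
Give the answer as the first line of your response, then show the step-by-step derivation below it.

0-4(w=3) 0-5(w=2)

step 1: add edge 0-5 (w=2); MST = {0-5(w=2)}
step 2: add edge 0-4 (w=3); MST = {0-4(w=3) 0-5(w=2)}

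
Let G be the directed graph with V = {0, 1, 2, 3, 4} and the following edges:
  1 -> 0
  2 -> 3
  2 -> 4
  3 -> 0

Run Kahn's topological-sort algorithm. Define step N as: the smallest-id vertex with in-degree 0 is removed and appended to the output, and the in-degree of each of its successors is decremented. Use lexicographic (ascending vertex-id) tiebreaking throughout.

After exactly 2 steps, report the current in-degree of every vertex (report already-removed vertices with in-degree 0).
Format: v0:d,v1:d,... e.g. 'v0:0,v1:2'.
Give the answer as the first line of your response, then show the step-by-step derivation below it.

v0:1,v1:0,v2:0,v3:0,v4:0

step 1: output 1; order=[1]; indeg=(1,0,0,1,1)
step 2: output 2; order=[1,2]; indeg=(1,0,0,0,0)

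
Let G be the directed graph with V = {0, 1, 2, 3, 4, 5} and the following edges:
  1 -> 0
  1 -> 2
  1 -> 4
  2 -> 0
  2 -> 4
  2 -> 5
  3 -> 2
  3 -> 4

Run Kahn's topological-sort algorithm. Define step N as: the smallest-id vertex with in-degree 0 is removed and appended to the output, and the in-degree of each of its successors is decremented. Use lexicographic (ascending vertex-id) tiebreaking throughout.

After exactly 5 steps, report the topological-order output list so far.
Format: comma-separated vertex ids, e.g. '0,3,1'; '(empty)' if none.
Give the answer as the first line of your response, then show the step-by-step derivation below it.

1,3,2,0,4

step 1: output 1; order=[1]; indeg=(1,0,1,0,2,1)
step 2: output 3; order=[1,3]; indeg=(1,0,0,0,1,1)
step 3: output 2; order=[1,3,2]; indeg=(0,0,0,0,0,0)
step 4: output 0; order=[1,3,2,0]; indeg=(0,0,0,0,0,0)
step 5: output 4; order=[1,3,2,0,4]; indeg=(0,0,0,0,0,0)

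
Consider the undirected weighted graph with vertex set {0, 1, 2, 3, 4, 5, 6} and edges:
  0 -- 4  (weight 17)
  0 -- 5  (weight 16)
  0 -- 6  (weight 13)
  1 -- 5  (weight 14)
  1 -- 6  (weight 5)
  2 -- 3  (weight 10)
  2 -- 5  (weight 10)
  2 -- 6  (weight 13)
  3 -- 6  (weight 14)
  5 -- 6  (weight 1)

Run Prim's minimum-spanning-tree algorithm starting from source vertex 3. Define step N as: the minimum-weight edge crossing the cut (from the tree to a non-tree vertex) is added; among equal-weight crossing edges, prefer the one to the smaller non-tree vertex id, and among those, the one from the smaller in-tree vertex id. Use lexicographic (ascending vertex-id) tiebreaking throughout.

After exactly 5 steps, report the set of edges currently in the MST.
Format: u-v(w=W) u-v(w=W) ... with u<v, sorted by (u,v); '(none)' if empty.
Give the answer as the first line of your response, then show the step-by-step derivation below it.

0-6(w=13) 1-6(w=5) 2-3(w=10) 2-5(w=10) 5-6(w=1)

step 1: add edge 2-3 (w=10); MST = {2-3(w=10)}
step 2: add edge 2-5 (w=10); MST = {2-3(w=10) 2-5(w=10)}
step 3: add edge 5-6 (w=1); MST = {2-3(w=10) 2-5(w=10) 5-6(w=1)}
step 4: add edge 1-6 (w=5); MST = {1-6(w=5) 2-3(w=10) 2-5(w=10) 5-6(w=1)}
step 5: add edge 0-6 (w=13); MST = {0-6(w=13) 1-6(w=5) 2-3(w=10) 2-5(w=10) 5-6(w=1)}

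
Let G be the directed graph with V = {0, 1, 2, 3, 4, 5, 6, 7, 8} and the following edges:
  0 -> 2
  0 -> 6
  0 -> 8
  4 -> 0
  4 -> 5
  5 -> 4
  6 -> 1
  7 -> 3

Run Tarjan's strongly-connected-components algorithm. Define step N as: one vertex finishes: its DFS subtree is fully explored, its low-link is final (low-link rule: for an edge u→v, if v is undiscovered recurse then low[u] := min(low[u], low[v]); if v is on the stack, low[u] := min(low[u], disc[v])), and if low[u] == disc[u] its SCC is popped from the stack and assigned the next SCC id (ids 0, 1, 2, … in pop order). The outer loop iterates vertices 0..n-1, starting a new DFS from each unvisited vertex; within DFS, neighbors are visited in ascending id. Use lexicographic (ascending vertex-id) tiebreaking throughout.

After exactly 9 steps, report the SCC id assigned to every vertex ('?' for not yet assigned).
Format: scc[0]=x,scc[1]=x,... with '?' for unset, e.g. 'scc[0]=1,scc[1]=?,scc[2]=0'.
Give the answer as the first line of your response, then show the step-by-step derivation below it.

scc[0]=4,scc[1]=1,scc[2]=0,scc[3]=5,scc[4]=6,scc[5]=6,scc[6]=2,scc[7]=7,scc[8]=3

step 1: low=(low[0]=0,low[1]=?,low[2]=1,low[3]=?,low[4]=?,low[5]=?,low[6]=?,low[7]=?,low[8]=?); scc=(scc[0]=?,scc[1]=?,scc[2]=0,scc[3]=?,scc[4]=?,scc[5]=?,scc[6]=?,scc[7]=?,scc[8]=?)
step 2: low=(low[0]=0,low[1]=3,low[2]=1,low[3]=?,low[4]=?,low[5]=?,low[6]=2,low[7]=?,low[8]=?); scc=(scc[0]=?,scc[1]=1,scc[2]=0,scc[3]=?,scc[4]=?,scc[5]=?,scc[6]=?,scc[7]=?,scc[8]=?)
step 3: low=(low[0]=0,low[1]=3,low[2]=1,low[3]=?,low[4]=?,low[5]=?,low[6]=2,low[7]=?,low[8]=?); scc=(scc[0]=?,scc[1]=1,scc[2]=0,scc[3]=?,scc[4]=?,scc[5]=?,scc[6]=2,scc[7]=?,scc[8]=?)
step 4: low=(low[0]=0,low[1]=3,low[2]=1,low[3]=?,low[4]=?,low[5]=?,low[6]=2,low[7]=?,low[8]=4); scc=(scc[0]=?,scc[1]=1,scc[2]=0,scc[3]=?,scc[4]=?,scc[5]=?,scc[6]=2,scc[7]=?,scc[8]=3)
step 5: low=(low[0]=0,low[1]=3,low[2]=1,low[3]=?,low[4]=?,low[5]=?,low[6]=2,low[7]=?,low[8]=4); scc=(scc[0]=4,scc[1]=1,scc[2]=0,scc[3]=?,scc[4]=?,scc[5]=?,scc[6]=2,scc[7]=?,scc[8]=3)
step 6: low=(low[0]=0,low[1]=3,low[2]=1,low[3]=5,low[4]=?,low[5]=?,low[6]=2,low[7]=?,low[8]=4); scc=(scc[0]=4,scc[1]=1,scc[2]=0,scc[3]=5,scc[4]=?,scc[5]=?,scc[6]=2,scc[7]=?,scc[8]=3)
step 7: low=(low[0]=0,low[1]=3,low[2]=1,low[3]=5,low[4]=6,low[5]=6,low[6]=2,low[7]=?,low[8]=4); scc=(scc[0]=4,scc[1]=1,scc[2]=0,scc[3]=5,scc[4]=?,scc[5]=?,scc[6]=2,scc[7]=?,scc[8]=3)
step 8: low=(low[0]=0,low[1]=3,low[2]=1,low[3]=5,low[4]=6,low[5]=6,low[6]=2,low[7]=?,low[8]=4); scc=(scc[0]=4,scc[1]=1,scc[2]=0,scc[3]=5,scc[4]=6,scc[5]=6,scc[6]=2,scc[7]=?,scc[8]=3)
step 9: low=(low[0]=0,low[1]=3,low[2]=1,low[3]=5,low[4]=6,low[5]=6,low[6]=2,low[7]=8,low[8]=4); scc=(scc[0]=4,scc[1]=1,scc[2]=0,scc[3]=5,scc[4]=6,scc[5]=6,scc[6]=2,scc[7]=7,scc[8]=3)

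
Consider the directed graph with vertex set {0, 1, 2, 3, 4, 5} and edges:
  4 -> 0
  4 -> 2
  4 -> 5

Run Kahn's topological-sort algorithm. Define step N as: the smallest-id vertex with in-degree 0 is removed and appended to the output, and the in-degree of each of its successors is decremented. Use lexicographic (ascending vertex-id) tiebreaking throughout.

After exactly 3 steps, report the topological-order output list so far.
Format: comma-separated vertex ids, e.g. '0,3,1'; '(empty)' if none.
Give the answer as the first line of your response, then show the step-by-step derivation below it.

1,3,4

step 1: output 1; order=[1]; indeg=(1,0,1,0,0,1)
step 2: output 3; order=[1,3]; indeg=(1,0,1,0,0,1)
step 3: output 4; order=[1,3,4]; indeg=(0,0,0,0,0,0)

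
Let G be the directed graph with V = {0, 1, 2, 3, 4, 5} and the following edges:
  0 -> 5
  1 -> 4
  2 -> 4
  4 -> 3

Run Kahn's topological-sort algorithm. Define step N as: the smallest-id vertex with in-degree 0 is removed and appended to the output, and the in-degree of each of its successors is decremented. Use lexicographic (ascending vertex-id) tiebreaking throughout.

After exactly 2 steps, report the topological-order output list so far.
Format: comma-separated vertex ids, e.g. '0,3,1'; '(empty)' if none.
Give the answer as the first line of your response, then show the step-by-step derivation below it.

0,1

step 1: output 0; order=[0]; indeg=(0,0,0,1,2,0)
step 2: output 1; order=[0,1]; indeg=(0,0,0,1,1,0)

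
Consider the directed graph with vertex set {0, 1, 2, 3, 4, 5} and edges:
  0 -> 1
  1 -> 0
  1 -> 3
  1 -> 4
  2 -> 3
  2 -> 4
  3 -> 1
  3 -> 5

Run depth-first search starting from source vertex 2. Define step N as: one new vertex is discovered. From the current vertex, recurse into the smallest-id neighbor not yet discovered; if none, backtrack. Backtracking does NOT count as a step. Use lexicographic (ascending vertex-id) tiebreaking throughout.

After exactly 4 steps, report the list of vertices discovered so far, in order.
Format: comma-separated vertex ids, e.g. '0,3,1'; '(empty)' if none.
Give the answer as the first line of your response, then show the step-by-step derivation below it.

2,3,1,0

step 1: discover 2; path=2; order=2
step 2: discover 3; path=2>3; order=2,3
step 3: discover 1; path=2>3>1; order=2,3,1
step 4: discover 0; path=2>3>1>0; order=2,3,1,0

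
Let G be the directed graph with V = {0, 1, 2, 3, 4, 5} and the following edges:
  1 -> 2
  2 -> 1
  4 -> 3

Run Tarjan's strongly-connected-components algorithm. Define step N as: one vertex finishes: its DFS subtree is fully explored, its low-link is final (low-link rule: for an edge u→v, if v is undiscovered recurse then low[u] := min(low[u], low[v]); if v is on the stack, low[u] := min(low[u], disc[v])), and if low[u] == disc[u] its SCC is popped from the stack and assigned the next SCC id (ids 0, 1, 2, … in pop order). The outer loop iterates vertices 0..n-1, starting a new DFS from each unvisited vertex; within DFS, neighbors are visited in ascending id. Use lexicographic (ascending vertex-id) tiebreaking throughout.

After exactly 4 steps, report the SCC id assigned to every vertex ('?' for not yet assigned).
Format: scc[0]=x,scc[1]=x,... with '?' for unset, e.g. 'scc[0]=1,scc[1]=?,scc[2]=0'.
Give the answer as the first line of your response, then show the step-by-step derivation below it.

scc[0]=0,scc[1]=1,scc[2]=1,scc[3]=2,scc[4]=?,scc[5]=?

step 1: low=(low[0]=0,low[1]=?,low[2]=?,low[3]=?,low[4]=?,low[5]=?); scc=(scc[0]=0,scc[1]=?,scc[2]=?,scc[3]=?,scc[4]=?,scc[5]=?)
step 2: low=(low[0]=0,low[1]=1,low[2]=1,low[3]=?,low[4]=?,low[5]=?); scc=(scc[0]=0,scc[1]=?,scc[2]=?,scc[3]=?,scc[4]=?,scc[5]=?)
step 3: low=(low[0]=0,low[1]=1,low[2]=1,low[3]=?,low[4]=?,low[5]=?); scc=(scc[0]=0,scc[1]=1,scc[2]=1,scc[3]=?,scc[4]=?,scc[5]=?)
step 4: low=(low[0]=0,low[1]=1,low[2]=1,low[3]=3,low[4]=?,low[5]=?); scc=(scc[0]=0,scc[1]=1,scc[2]=1,scc[3]=2,scc[4]=?,scc[5]=?)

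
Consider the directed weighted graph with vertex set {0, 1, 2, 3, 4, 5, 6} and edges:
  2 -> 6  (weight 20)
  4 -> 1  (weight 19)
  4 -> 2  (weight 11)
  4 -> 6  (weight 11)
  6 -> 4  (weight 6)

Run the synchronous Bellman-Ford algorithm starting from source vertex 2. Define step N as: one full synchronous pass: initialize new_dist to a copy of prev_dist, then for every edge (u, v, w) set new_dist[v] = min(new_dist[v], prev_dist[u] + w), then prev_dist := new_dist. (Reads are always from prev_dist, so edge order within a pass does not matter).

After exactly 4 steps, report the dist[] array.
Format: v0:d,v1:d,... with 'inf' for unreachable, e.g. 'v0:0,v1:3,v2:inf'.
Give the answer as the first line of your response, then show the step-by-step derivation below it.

v0:inf,v1:45,v2:0,v3:inf,v4:26,v5:inf,v6:20

step 1: dist = v0:inf,v1:inf,v2:0,v3:inf,v4:inf,v5:inf,v6:20
step 2: dist = v0:inf,v1:inf,v2:0,v3:inf,v4:26,v5:inf,v6:20
step 3: dist = v0:inf,v1:45,v2:0,v3:inf,v4:26,v5:inf,v6:20
step 4: dist = v0:inf,v1:45,v2:0,v3:inf,v4:26,v5:inf,v6:20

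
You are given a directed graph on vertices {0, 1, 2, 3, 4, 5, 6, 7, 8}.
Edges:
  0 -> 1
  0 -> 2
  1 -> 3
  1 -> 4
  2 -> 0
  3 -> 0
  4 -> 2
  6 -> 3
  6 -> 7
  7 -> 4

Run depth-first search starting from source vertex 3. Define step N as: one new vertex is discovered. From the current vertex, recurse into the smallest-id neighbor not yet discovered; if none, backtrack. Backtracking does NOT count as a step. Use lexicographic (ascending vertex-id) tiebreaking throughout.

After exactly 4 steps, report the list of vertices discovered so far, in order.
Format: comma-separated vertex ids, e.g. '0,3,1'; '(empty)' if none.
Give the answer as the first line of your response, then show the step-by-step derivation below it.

3,0,1,4

step 1: discover 3; path=3; order=3
step 2: discover 0; path=3>0; order=3,0
step 3: discover 1; path=3>0>1; order=3,0,1
step 4: discover 4; path=3>0>1>4; order=3,0,1,4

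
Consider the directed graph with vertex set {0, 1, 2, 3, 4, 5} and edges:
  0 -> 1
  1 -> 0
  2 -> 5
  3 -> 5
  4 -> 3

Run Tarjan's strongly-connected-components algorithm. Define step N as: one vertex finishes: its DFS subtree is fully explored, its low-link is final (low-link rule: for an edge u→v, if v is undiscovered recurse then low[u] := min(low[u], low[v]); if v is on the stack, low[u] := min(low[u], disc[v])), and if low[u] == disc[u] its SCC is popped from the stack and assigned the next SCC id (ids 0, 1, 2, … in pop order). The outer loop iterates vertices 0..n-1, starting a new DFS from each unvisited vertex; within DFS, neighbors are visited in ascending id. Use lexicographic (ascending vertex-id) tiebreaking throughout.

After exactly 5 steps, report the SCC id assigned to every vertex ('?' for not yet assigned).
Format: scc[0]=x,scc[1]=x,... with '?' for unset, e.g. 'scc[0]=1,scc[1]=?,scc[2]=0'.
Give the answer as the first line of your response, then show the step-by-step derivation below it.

scc[0]=0,scc[1]=0,scc[2]=2,scc[3]=3,scc[4]=?,scc[5]=1

step 1: low=(low[0]=0,low[1]=0,low[2]=?,low[3]=?,low[4]=?,low[5]=?); scc=(scc[0]=?,scc[1]=?,scc[2]=?,scc[3]=?,scc[4]=?,scc[5]=?)
step 2: low=(low[0]=0,low[1]=0,low[2]=?,low[3]=?,low[4]=?,low[5]=?); scc=(scc[0]=0,scc[1]=0,scc[2]=?,scc[3]=?,scc[4]=?,scc[5]=?)
step 3: low=(low[0]=0,low[1]=0,low[2]=2,low[3]=?,low[4]=?,low[5]=3); scc=(scc[0]=0,scc[1]=0,scc[2]=?,scc[3]=?,scc[4]=?,scc[5]=1)
step 4: low=(low[0]=0,low[1]=0,low[2]=2,low[3]=?,low[4]=?,low[5]=3); scc=(scc[0]=0,scc[1]=0,scc[2]=2,scc[3]=?,scc[4]=?,scc[5]=1)
step 5: low=(low[0]=0,low[1]=0,low[2]=2,low[3]=4,low[4]=?,low[5]=3); scc=(scc[0]=0,scc[1]=0,scc[2]=2,scc[3]=3,scc[4]=?,scc[5]=1)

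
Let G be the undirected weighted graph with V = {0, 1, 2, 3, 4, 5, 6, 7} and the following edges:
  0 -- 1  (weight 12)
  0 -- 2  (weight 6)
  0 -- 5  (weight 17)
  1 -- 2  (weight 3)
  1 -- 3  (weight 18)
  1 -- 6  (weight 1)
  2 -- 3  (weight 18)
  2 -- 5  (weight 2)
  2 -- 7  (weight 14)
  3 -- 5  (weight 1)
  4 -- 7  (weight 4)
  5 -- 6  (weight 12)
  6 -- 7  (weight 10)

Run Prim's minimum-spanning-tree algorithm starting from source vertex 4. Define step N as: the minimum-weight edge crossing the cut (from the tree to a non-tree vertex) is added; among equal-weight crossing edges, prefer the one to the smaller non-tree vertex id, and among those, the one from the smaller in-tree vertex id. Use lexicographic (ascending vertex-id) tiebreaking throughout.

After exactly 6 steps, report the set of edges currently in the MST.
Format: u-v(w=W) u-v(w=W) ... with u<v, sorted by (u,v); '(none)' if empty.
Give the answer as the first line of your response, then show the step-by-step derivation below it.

1-2(w=3) 1-6(w=1) 2-5(w=2) 3-5(w=1) 4-7(w=4) 6-7(w=10)

step 1: add edge 4-7 (w=4); MST = {4-7(w=4)}
step 2: add edge 6-7 (w=10); MST = {4-7(w=4) 6-7(w=10)}
step 3: add edge 1-6 (w=1); MST = {1-6(w=1) 4-7(w=4) 6-7(w=10)}
step 4: add edge 1-2 (w=3); MST = {1-2(w=3) 1-6(w=1) 4-7(w=4) 6-7(w=10)}
step 5: add edge 2-5 (w=2); MST = {1-2(w=3) 1-6(w=1) 2-5(w=2) 4-7(w=4) 6-7(w=10)}
step 6: add edge 3-5 (w=1); MST = {1-2(w=3) 1-6(w=1) 2-5(w=2) 3-5(w=1) 4-7(w=4) 6-7(w=10)}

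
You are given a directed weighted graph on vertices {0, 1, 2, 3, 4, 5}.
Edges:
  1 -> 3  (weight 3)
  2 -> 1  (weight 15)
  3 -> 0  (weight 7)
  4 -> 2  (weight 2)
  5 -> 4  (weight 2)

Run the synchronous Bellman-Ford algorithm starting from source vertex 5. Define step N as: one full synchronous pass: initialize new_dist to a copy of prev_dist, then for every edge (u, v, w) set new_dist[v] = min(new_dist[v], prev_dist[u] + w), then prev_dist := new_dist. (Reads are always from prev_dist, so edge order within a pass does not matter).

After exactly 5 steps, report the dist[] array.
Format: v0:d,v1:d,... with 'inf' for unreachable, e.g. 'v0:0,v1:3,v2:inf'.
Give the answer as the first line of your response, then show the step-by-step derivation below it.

v0:29,v1:19,v2:4,v3:22,v4:2,v5:0

step 1: dist = v0:inf,v1:inf,v2:inf,v3:inf,v4:2,v5:0
step 2: dist = v0:inf,v1:inf,v2:4,v3:inf,v4:2,v5:0
step 3: dist = v0:inf,v1:19,v2:4,v3:inf,v4:2,v5:0
step 4: dist = v0:inf,v1:19,v2:4,v3:22,v4:2,v5:0
step 5: dist = v0:29,v1:19,v2:4,v3:22,v4:2,v5:0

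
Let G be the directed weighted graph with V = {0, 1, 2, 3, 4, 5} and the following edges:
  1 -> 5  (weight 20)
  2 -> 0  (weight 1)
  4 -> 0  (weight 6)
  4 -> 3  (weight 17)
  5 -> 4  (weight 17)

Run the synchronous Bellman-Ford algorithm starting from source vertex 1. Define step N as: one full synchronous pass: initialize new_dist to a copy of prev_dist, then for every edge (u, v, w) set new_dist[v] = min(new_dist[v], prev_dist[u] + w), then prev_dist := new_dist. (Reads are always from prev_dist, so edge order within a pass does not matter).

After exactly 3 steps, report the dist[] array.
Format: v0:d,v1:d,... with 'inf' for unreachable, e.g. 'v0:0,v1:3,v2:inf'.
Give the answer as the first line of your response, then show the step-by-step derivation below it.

v0:43,v1:0,v2:inf,v3:54,v4:37,v5:20

step 1: dist = v0:inf,v1:0,v2:inf,v3:inf,v4:inf,v5:20
step 2: dist = v0:inf,v1:0,v2:inf,v3:inf,v4:37,v5:20
step 3: dist = v0:43,v1:0,v2:inf,v3:54,v4:37,v5:20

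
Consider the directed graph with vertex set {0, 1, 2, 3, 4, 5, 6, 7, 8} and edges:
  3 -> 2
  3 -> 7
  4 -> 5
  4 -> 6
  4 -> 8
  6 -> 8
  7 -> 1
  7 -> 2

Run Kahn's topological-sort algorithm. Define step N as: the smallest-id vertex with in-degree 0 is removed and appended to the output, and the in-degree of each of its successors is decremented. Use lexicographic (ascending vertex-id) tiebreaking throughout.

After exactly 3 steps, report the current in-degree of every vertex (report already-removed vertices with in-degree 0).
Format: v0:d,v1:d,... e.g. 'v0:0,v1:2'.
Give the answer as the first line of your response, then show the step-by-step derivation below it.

v0:0,v1:1,v2:1,v3:0,v4:0,v5:0,v6:0,v7:0,v8:1

step 1: output 0; order=[0]; indeg=(0,1,2,0,0,1,1,1,2)
step 2: output 3; order=[0,3]; indeg=(0,1,1,0,0,1,1,0,2)
step 3: output 4; order=[0,3,4]; indeg=(0,1,1,0,0,0,0,0,1)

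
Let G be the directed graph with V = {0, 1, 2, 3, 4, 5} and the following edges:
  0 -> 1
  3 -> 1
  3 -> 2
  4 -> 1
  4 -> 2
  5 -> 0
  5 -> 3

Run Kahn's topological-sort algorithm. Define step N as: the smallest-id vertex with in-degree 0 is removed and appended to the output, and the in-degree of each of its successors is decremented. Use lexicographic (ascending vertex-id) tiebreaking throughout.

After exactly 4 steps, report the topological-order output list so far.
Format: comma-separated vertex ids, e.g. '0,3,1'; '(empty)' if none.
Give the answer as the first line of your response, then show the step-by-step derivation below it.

4,5,0,3

step 1: output 4; order=[4]; indeg=(1,2,1,1,0,0)
step 2: output 5; order=[4,5]; indeg=(0,2,1,0,0,0)
step 3: output 0; order=[4,5,0]; indeg=(0,1,1,0,0,0)
step 4: output 3; order=[4,5,0,3]; indeg=(0,0,0,0,0,0)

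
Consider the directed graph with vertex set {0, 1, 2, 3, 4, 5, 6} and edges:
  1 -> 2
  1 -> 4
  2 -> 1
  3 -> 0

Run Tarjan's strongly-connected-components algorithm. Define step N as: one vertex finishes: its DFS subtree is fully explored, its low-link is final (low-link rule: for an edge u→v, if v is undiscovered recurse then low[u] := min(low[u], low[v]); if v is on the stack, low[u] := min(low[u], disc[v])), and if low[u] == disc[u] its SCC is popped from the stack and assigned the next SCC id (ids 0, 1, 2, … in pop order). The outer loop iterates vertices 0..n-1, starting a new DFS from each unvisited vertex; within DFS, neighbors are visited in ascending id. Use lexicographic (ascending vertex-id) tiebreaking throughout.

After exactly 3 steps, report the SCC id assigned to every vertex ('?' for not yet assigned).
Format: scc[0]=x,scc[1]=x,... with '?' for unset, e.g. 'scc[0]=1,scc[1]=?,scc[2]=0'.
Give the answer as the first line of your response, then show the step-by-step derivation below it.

scc[0]=0,scc[1]=?,scc[2]=?,scc[3]=?,scc[4]=1,scc[5]=?,scc[6]=?

step 1: low=(low[0]=0,low[1]=?,low[2]=?,low[3]=?,low[4]=?,low[5]=?,low[6]=?); scc=(scc[0]=0,scc[1]=?,scc[2]=?,scc[3]=?,scc[4]=?,scc[5]=?,scc[6]=?)
step 2: low=(low[0]=0,low[1]=1,low[2]=1,low[3]=?,low[4]=?,low[5]=?,low[6]=?); scc=(scc[0]=0,scc[1]=?,scc[2]=?,scc[3]=?,scc[4]=?,scc[5]=?,scc[6]=?)
step 3: low=(low[0]=0,low[1]=1,low[2]=1,low[3]=?,low[4]=3,low[5]=?,low[6]=?); scc=(scc[0]=0,scc[1]=?,scc[2]=?,scc[3]=?,scc[4]=1,scc[5]=?,scc[6]=?)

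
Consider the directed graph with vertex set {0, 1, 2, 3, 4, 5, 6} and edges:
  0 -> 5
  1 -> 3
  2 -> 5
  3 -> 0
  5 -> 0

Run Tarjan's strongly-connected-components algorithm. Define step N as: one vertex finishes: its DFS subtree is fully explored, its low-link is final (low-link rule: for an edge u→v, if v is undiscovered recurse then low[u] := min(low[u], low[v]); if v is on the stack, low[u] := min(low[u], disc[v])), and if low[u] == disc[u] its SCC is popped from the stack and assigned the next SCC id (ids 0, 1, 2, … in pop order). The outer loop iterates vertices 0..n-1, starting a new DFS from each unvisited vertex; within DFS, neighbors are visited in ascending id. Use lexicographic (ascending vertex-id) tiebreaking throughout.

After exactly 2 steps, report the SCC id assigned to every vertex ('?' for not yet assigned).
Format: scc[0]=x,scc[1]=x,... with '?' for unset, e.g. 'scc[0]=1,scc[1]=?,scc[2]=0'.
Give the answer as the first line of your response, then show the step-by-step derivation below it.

scc[0]=0,scc[1]=?,scc[2]=?,scc[3]=?,scc[4]=?,scc[5]=0,scc[6]=?

step 1: low=(low[0]=0,low[1]=?,low[2]=?,low[3]=?,low[4]=?,low[5]=0,low[6]=?); scc=(scc[0]=?,scc[1]=?,scc[2]=?,scc[3]=?,scc[4]=?,scc[5]=?,scc[6]=?)
step 2: low=(low[0]=0,low[1]=?,low[2]=?,low[3]=?,low[4]=?,low[5]=0,low[6]=?); scc=(scc[0]=0,scc[1]=?,scc[2]=?,scc[3]=?,scc[4]=?,scc[5]=0,scc[6]=?)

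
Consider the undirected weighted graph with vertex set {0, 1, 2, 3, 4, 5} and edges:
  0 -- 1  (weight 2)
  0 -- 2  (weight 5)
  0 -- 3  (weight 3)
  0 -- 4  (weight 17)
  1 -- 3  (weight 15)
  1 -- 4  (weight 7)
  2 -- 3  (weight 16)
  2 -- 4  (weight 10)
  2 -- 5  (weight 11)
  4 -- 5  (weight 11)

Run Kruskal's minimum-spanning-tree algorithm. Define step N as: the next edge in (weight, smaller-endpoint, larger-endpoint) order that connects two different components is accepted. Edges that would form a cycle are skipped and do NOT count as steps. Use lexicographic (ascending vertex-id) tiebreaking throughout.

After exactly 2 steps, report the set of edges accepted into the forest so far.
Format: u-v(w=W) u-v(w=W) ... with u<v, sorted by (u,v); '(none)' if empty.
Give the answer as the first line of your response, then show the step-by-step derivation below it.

0-1(w=2) 0-3(w=3)

step 1: add edge 0-1 (w=2); MST = {0-1(w=2)}
step 2: add edge 0-3 (w=3); MST = {0-1(w=2) 0-3(w=3)}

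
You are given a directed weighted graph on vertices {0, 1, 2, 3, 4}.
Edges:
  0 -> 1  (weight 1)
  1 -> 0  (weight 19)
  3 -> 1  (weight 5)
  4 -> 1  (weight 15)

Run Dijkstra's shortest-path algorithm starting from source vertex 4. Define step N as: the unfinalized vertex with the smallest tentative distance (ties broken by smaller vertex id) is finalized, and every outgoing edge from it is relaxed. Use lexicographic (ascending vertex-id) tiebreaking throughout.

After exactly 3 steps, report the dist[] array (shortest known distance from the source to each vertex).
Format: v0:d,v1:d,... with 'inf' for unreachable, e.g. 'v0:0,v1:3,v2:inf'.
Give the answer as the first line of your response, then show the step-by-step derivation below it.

v0:34,v1:15,v2:inf,v3:inf,v4:0

step 1: dist = v0:inf,v1:15,v2:inf,v3:inf,v4:0
step 2: dist = v0:34,v1:15,v2:inf,v3:inf,v4:0
step 3: dist = v0:34,v1:15,v2:inf,v3:inf,v4:0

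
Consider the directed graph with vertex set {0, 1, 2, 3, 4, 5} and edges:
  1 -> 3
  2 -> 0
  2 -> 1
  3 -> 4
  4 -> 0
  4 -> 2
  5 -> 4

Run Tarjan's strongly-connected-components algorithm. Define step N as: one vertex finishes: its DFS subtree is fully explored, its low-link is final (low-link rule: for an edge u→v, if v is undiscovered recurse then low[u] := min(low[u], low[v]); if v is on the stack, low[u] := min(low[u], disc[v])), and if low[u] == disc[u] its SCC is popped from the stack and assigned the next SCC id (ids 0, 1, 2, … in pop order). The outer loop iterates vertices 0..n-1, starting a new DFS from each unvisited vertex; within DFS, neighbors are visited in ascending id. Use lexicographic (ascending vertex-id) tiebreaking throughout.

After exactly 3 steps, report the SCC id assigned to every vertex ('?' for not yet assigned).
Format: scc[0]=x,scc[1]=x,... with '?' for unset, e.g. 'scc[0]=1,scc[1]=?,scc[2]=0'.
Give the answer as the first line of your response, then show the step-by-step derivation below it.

scc[0]=0,scc[1]=?,scc[2]=?,scc[3]=?,scc[4]=?,scc[5]=?

step 1: low=(low[0]=0,low[1]=?,low[2]=?,low[3]=?,low[4]=?,low[5]=?); scc=(scc[0]=0,scc[1]=?,scc[2]=?,scc[3]=?,scc[4]=?,scc[5]=?)
step 2: low=(low[0]=0,low[1]=1,low[2]=1,low[3]=2,low[4]=3,low[5]=?); scc=(scc[0]=0,scc[1]=?,scc[2]=?,scc[3]=?,scc[4]=?,scc[5]=?)
step 3: low=(low[0]=0,low[1]=1,low[2]=1,low[3]=2,low[4]=1,low[5]=?); scc=(scc[0]=0,scc[1]=?,scc[2]=?,scc[3]=?,scc[4]=?,scc[5]=?)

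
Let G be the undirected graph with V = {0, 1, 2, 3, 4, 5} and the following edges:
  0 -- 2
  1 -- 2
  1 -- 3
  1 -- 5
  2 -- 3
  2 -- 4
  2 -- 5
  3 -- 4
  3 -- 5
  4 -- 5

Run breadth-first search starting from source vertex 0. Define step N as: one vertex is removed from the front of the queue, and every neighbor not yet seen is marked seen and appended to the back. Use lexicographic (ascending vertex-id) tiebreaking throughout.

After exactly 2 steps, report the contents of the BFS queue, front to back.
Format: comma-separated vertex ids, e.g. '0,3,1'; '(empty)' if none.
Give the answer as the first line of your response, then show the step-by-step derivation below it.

1,3,4,5

step 1: dequeue 0; queue=[2]; order=0
step 2: dequeue 2; queue=[1,3,4,5]; order=0,2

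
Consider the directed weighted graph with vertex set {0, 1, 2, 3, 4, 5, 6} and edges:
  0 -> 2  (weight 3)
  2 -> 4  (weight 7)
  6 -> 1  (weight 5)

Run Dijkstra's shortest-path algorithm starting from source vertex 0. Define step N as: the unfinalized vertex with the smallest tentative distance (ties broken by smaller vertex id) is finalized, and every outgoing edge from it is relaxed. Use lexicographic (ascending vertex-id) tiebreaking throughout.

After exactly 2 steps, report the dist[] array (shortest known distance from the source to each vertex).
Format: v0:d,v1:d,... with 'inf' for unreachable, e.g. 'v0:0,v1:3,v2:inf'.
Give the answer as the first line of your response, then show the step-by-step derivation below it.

v0:0,v1:inf,v2:3,v3:inf,v4:10,v5:inf,v6:inf

step 1: dist = v0:0,v1:inf,v2:3,v3:inf,v4:inf,v5:inf,v6:inf
step 2: dist = v0:0,v1:inf,v2:3,v3:inf,v4:10,v5:inf,v6:inf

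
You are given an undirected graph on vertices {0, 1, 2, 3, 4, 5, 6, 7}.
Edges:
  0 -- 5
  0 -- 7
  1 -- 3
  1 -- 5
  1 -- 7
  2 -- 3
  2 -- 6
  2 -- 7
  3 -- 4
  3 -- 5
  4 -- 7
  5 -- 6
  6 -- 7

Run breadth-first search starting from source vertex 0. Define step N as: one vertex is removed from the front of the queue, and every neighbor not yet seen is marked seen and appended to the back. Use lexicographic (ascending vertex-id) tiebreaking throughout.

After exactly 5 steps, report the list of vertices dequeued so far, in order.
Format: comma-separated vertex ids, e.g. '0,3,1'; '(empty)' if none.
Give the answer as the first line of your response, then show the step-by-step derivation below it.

0,5,7,1,3

step 1: dequeue 0; queue=[5,7]; order=0
step 2: dequeue 5; queue=[7,1,3,6]; order=0,5
step 3: dequeue 7; queue=[1,3,6,2,4]; order=0,5,7
step 4: dequeue 1; queue=[3,6,2,4]; order=0,5,7,1
step 5: dequeue 3; queue=[6,2,4]; order=0,5,7,1,3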